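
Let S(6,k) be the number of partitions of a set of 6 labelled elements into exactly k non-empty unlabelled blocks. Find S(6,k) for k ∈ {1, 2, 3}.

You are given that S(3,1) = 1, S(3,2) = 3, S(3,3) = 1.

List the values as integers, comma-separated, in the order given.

1, 31, 90

@4  (4,1):1·1+0→1, (4,2):3·2+1→7, (4,3):1·3+3→6
@5  (5,1):1·1+0→1, (5,2):7·2+1→15, (5,3):6·3+7→25
@6  (6,1):1·1+0→1, (6,2):15·2+1→31, (6,3):25·3+15→90
Read S(6,1) = 1, S(6,2) = 31, S(6,3) = 90.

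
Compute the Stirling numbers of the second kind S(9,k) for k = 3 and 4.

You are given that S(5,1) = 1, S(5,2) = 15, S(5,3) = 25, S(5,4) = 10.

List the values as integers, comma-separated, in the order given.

i=6: T(6,1)=0+1·1=1 | T(6,2)=1+2·15=31 | T(6,3)=15+3·25=90 | T(6,4)=25+4·10=65
i=7: T(7,1)=0+1·1=1 | T(7,2)=1+2·31=63 | T(7,3)=31+3·90=301 | T(7,4)=90+4·65=350
i=8: T(8,2)=1+2·63=127 | T(8,3)=63+3·301=966 | T(8,4)=301+4·350=1701
i=9: T(9,3)=127+3·966=3025 | T(9,4)=966+4·1701=7770
Read S(9,3) = 3025, S(9,4) = 7770.

3025, 7770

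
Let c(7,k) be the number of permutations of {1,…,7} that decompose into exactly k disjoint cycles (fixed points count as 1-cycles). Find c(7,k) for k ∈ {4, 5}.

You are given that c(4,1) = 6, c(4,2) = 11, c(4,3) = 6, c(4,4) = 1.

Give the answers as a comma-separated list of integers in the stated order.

[5] T[5,2]:4*11+6=50 · T[5,3]:4*6+11=35 · T[5,4]:4*1+6=10 · T[5,5]:4*0+1=1
[6] T[6,3]:5*35+50=225 · T[6,4]:5*10+35=85 · T[6,5]:5*1+10=15
[7] T[7,4]:6*85+225=735 · T[7,5]:6*15+85=175
Read c(7,4) = 735, c(7,5) = 175.

735, 175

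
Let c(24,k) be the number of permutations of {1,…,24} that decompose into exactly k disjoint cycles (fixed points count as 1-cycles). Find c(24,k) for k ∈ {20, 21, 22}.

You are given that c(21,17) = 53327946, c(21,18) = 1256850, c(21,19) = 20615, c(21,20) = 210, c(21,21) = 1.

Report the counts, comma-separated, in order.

168423871, 2932776, 35926

i=22: T(22,18)=53327946+21·1256850=79721796 | T(22,19)=1256850+21·20615=1689765 | T(22,20)=20615+21·210=25025 | T(22,21)=210+21·1=231 | T(22,22)=1+21·0=1
i=23: T(23,19)=79721796+22·1689765=116896626 | T(23,20)=1689765+22·25025=2240315 | T(23,21)=25025+22·231=30107 | T(23,22)=231+22·1=253
i=24: T(24,20)=116896626+23·2240315=168423871 | T(24,21)=2240315+23·30107=2932776 | T(24,22)=30107+23·253=35926
Read c(24,20) = 168423871, c(24,21) = 2932776, c(24,22) = 35926.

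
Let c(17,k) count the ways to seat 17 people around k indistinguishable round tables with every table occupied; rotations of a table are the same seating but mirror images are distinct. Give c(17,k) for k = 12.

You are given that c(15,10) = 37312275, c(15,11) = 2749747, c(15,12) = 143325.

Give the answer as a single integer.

156952432

i=16: T(16,11)=37312275+15·2749747=78558480 | T(16,12)=2749747+15·143325=4899622
i=17: T(17,12)=78558480+16·4899622=156952432
Read c(17,12) = 156952432.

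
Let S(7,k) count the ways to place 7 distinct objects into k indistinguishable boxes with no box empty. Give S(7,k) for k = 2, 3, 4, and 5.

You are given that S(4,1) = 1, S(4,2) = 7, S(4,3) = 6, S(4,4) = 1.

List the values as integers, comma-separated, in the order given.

63, 301, 350, 140

i=5: T(5,1)=0+1·1=1 | T(5,2)=1+2·7=15 | T(5,3)=7+3·6=25 | T(5,4)=6+4·1=10 | T(5,5)=1+5·0=1
i=6: T(6,1)=0+1·1=1 | T(6,2)=1+2·15=31 | T(6,3)=15+3·25=90 | T(6,4)=25+4·10=65 | T(6,5)=10+5·1=15
i=7: T(7,2)=1+2·31=63 | T(7,3)=31+3·90=301 | T(7,4)=90+4·65=350 | T(7,5)=65+5·15=140
Read S(7,2) = 63, S(7,3) = 301, S(7,4) = 350, S(7,5) = 140.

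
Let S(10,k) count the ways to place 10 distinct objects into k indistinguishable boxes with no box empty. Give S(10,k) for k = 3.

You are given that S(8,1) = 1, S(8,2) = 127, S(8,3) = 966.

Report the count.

r9: T_9,2=2×127+1=255; T_9,3=3×966+127=3025
r10: T_10,3=3×3025+255=9330
Read S(10,3) = 9330.

9330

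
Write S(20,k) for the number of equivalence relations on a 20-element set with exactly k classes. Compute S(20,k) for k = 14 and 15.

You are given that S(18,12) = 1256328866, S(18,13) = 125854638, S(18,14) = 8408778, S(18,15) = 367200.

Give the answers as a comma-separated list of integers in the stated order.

6302524580, 452329200

@19  (19,13):125854638·13+1256328866→2892439160, (19,14):8408778·14+125854638→243577530, (19,15):367200·15+8408778→13916778
@20  (20,14):243577530·14+2892439160→6302524580, (20,15):13916778·15+243577530→452329200
Read S(20,14) = 6302524580, S(20,15) = 452329200.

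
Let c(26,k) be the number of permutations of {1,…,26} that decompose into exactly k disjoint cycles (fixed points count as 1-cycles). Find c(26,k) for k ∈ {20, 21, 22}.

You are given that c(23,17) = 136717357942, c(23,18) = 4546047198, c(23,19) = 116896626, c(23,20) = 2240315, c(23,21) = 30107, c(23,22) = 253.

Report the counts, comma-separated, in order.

696829576300, 17247104875, 333685495

[24] T[24,18]:23*4546047198+136717357942=241276443496 · T[24,19]:23*116896626+4546047198=7234669596 · T[24,20]:23*2240315+116896626=168423871 · T[24,21]:23*30107+2240315=2932776 · T[24,22]:23*253+30107=35926
[25] T[25,19]:24*7234669596+241276443496=414908513800 · T[25,20]:24*168423871+7234669596=11276842500 · T[25,21]:24*2932776+168423871=238810495 · T[25,22]:24*35926+2932776=3795000
[26] T[26,20]:25*11276842500+414908513800=696829576300 · T[26,21]:25*238810495+11276842500=17247104875 · T[26,22]:25*3795000+238810495=333685495
Read c(26,20) = 696829576300, c(26,21) = 17247104875, c(26,22) = 333685495.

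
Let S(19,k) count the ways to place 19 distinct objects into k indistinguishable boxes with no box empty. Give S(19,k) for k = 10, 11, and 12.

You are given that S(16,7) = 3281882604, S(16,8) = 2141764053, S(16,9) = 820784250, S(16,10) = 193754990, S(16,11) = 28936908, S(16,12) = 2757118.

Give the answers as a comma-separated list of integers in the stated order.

row 17: T[17][8]=8·2141764053+3281882604=20415995028  T[17][9]=9·820784250+2141764053=9528822303  T[17][10]=10·193754990+820784250=2758334150  T[17][11]=11·28936908+193754990=512060978  T[17][12]=12·2757118+28936908=62022324
row 18: T[18][9]=9·9528822303+20415995028=106175395755  T[18][10]=10·2758334150+9528822303=37112163803  T[18][11]=11·512060978+2758334150=8391004908  T[18][12]=12·62022324+512060978=1256328866
row 19: T[19][10]=10·37112163803+106175395755=477297033785  T[19][11]=11·8391004908+37112163803=129413217791  T[19][12]=12·1256328866+8391004908=23466951300
Read S(19,10) = 477297033785, S(19,11) = 129413217791, S(19,12) = 23466951300.

477297033785, 129413217791, 23466951300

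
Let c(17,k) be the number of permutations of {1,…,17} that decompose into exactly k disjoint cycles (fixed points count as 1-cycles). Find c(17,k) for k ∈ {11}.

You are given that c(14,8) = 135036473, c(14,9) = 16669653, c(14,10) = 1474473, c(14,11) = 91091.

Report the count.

2185031420

i=15: T(15,9)=135036473+14·16669653=368411615 | T(15,10)=16669653+14·1474473=37312275 | T(15,11)=1474473+14·91091=2749747
i=16: T(16,10)=368411615+15·37312275=928095740 | T(16,11)=37312275+15·2749747=78558480
i=17: T(17,11)=928095740+16·78558480=2185031420
Read c(17,11) = 2185031420.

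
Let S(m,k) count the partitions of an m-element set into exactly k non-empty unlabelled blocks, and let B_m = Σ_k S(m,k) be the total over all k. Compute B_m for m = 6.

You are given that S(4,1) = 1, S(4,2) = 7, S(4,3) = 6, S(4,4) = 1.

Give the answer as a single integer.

203

[5] T[5,1]:1*1+0=1 · T[5,2]:2*7+1=15 · T[5,3]:3*6+7=25 · T[5,4]:4*1+6=10 · T[5,5]:5*0+1=1
[6] T[6,1]:1*1+0=1 · T[6,2]:2*15+1=31 · T[6,3]:3*25+15=90 · T[6,4]:4*10+25=65 · T[6,5]:5*1+10=15 · T[6,6]:6*0+1=1
B_6 = ΣS(6,k) = 1+31+90+65+15+1 = 203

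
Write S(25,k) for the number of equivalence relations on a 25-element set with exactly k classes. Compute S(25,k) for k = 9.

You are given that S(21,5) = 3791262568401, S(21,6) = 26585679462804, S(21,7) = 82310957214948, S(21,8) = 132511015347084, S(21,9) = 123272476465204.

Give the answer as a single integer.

1167921451092973005

@22  (22,6):26585679462804·6+3791262568401→163305339345225, (22,7):82310957214948·7+26585679462804→602762379967440, (22,8):132511015347084·8+82310957214948→1142399079991620, (22,9):123272476465204·9+132511015347084→1241963303533920
@23  (23,7):602762379967440·7+163305339345225→4382641999117305, (23,8):1142399079991620·8+602762379967440→9741955019900400, (23,9):1241963303533920·9+1142399079991620→12320068811796900
@24  (24,8):9741955019900400·8+4382641999117305→82318282158320505, (24,9):12320068811796900·9+9741955019900400→120622574326072500
@25  (25,9):120622574326072500·9+82318282158320505→1167921451092973005
Read S(25,9) = 1167921451092973005.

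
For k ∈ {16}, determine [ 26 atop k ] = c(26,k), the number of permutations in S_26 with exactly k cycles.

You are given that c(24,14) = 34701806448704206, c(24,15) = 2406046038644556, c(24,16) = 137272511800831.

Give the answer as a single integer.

row 25: T[25][15]=24·2406046038644556+34701806448704206=92446911376173550  T[25][16]=24·137272511800831+2406046038644556=5700586321864500
row 26: T[26][16]=25·5700586321864500+92446911376173550=234961569422786050
Read c(26,16) = 234961569422786050.

234961569422786050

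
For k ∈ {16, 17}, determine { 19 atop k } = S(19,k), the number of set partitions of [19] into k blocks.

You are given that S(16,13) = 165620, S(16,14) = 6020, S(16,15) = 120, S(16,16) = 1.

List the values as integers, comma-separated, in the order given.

row 17: T[17][14]=14·6020+165620=249900  T[17][15]=15·120+6020=7820  T[17][16]=16·1+120=136  T[17][17]=17·0+1=1
row 18: T[18][15]=15·7820+249900=367200  T[18][16]=16·136+7820=9996  T[18][17]=17·1+136=153
row 19: T[19][16]=16·9996+367200=527136  T[19][17]=17·153+9996=12597
Read S(19,16) = 527136, S(19,17) = 12597.

527136, 12597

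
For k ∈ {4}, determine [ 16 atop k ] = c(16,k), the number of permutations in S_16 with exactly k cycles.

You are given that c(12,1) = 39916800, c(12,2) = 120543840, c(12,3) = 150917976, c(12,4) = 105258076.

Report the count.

5056995703824

row 13: T[13][1]=12·39916800+0=479001600  T[13][2]=12·120543840+39916800=1486442880  T[13][3]=12·150917976+120543840=1931559552  T[13][4]=12·105258076+150917976=1414014888
row 14: T[14][2]=13·1486442880+479001600=19802759040  T[14][3]=13·1931559552+1486442880=26596717056  T[14][4]=13·1414014888+1931559552=20313753096
row 15: T[15][3]=14·26596717056+19802759040=392156797824  T[15][4]=14·20313753096+26596717056=310989260400
row 16: T[16][4]=15·310989260400+392156797824=5056995703824
Read c(16,4) = 5056995703824.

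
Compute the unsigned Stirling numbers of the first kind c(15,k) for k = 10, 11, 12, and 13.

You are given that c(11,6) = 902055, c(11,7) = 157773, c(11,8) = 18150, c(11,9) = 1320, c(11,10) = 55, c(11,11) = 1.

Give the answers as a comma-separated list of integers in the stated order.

row 12: T[12][7]=11·157773+902055=2637558  T[12][8]=11·18150+157773=357423  T[12][9]=11·1320+18150=32670  T[12][10]=11·55+1320=1925  T[12][11]=11·1+55=66  T[12][12]=11·0+1=1
row 13: T[13][8]=12·357423+2637558=6926634  T[13][9]=12·32670+357423=749463  T[13][10]=12·1925+32670=55770  T[13][11]=12·66+1925=2717  T[13][12]=12·1+66=78  T[13][13]=12·0+1=1
row 14: T[14][9]=13·749463+6926634=16669653  T[14][10]=13·55770+749463=1474473  T[14][11]=13·2717+55770=91091  T[14][12]=13·78+2717=3731  T[14][13]=13·1+78=91
row 15: T[15][10]=14·1474473+16669653=37312275  T[15][11]=14·91091+1474473=2749747  T[15][12]=14·3731+91091=143325  T[15][13]=14·91+3731=5005
Read c(15,10) = 37312275, c(15,11) = 2749747, c(15,12) = 143325, c(15,13) = 5005.

37312275, 2749747, 143325, 5005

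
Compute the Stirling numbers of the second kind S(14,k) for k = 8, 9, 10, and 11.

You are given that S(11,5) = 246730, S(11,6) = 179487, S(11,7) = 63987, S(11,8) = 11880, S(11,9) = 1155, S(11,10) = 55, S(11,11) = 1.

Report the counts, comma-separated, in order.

20912320, 5135130, 752752, 66066

[12] T[12,6]:6*179487+246730=1323652 · T[12,7]:7*63987+179487=627396 · T[12,8]:8*11880+63987=159027 · T[12,9]:9*1155+11880=22275 · T[12,10]:10*55+1155=1705 · T[12,11]:11*1+55=66
[13] T[13,7]:7*627396+1323652=5715424 · T[13,8]:8*159027+627396=1899612 · T[13,9]:9*22275+159027=359502 · T[13,10]:10*1705+22275=39325 · T[13,11]:11*66+1705=2431
[14] T[14,8]:8*1899612+5715424=20912320 · T[14,9]:9*359502+1899612=5135130 · T[14,10]:10*39325+359502=752752 · T[14,11]:11*2431+39325=66066
Read S(14,8) = 20912320, S(14,9) = 5135130, S(14,10) = 752752, S(14,11) = 66066.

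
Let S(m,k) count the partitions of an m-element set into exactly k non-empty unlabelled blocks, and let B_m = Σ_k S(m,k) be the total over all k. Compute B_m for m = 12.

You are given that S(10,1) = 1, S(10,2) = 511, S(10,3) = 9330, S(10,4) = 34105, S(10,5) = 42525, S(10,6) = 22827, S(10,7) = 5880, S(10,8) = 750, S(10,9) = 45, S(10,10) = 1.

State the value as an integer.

[11] T[11,1]:1*1+0=1 · T[11,2]:2*511+1=1023 · T[11,3]:3*9330+511=28501 · T[11,4]:4*34105+9330=145750 · T[11,5]:5*42525+34105=246730 · T[11,6]:6*22827+42525=179487 · T[11,7]:7*5880+22827=63987 · T[11,8]:8*750+5880=11880 · T[11,9]:9*45+750=1155 · T[11,10]:10*1+45=55 · T[11,11]:11*0+1=1
[12] T[12,1]:1*1+0=1 · T[12,2]:2*1023+1=2047 · T[12,3]:3*28501+1023=86526 · T[12,4]:4*145750+28501=611501 · T[12,5]:5*246730+145750=1379400 · T[12,6]:6*179487+246730=1323652 · T[12,7]:7*63987+179487=627396 · T[12,8]:8*11880+63987=159027 · T[12,9]:9*1155+11880=22275 · T[12,10]:10*55+1155=1705 · T[12,11]:11*1+55=66 · T[12,12]:12*0+1=1
B_12 = ΣS(12,k) = 1+2047+86526+611501+1379400+1323652+627396+159027+22275+1705+66+1 = 4213597

4213597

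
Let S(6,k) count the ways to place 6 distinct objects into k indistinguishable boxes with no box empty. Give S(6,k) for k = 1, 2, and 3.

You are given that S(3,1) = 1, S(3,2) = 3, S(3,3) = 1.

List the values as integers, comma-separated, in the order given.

[4] T[4,1]:1*1+0=1 · T[4,2]:2*3+1=7 · T[4,3]:3*1+3=6
[5] T[5,1]:1*1+0=1 · T[5,2]:2*7+1=15 · T[5,3]:3*6+7=25
[6] T[6,1]:1*1+0=1 · T[6,2]:2*15+1=31 · T[6,3]:3*25+15=90
Read S(6,1) = 1, S(6,2) = 31, S(6,3) = 90.

1, 31, 90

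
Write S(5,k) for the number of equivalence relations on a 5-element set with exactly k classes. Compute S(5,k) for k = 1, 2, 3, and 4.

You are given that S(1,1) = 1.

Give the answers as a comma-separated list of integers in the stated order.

[2] T[2,1]:1*1+0=1 · T[2,2]:2*0+1=1
[3] T[3,1]:1*1+0=1 · T[3,2]:2*1+1=3 · T[3,3]:3*0+1=1
[4] T[4,1]:1*1+0=1 · T[4,2]:2*3+1=7 · T[4,3]:3*1+3=6 · T[4,4]:4*0+1=1
[5] T[5,1]:1*1+0=1 · T[5,2]:2*7+1=15 · T[5,3]:3*6+7=25 · T[5,4]:4*1+6=10
Read S(5,1) = 1, S(5,2) = 15, S(5,3) = 25, S(5,4) = 10.

1, 15, 25, 10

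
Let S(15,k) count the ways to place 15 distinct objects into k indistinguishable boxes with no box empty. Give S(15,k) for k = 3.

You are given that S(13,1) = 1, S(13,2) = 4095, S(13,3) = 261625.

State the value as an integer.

@14  (14,2):4095·2+1→8191, (14,3):261625·3+4095→788970
@15  (15,3):788970·3+8191→2375101
Read S(15,3) = 2375101.

2375101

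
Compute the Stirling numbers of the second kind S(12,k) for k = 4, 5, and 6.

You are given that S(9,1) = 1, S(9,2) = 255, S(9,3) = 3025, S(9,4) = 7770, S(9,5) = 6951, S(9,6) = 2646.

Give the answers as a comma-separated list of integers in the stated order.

611501, 1379400, 1323652

[10] T[10,2]:2*255+1=511 · T[10,3]:3*3025+255=9330 · T[10,4]:4*7770+3025=34105 · T[10,5]:5*6951+7770=42525 · T[10,6]:6*2646+6951=22827
[11] T[11,3]:3*9330+511=28501 · T[11,4]:4*34105+9330=145750 · T[11,5]:5*42525+34105=246730 · T[11,6]:6*22827+42525=179487
[12] T[12,4]:4*145750+28501=611501 · T[12,5]:5*246730+145750=1379400 · T[12,6]:6*179487+246730=1323652
Read S(12,4) = 611501, S(12,5) = 1379400, S(12,6) = 1323652.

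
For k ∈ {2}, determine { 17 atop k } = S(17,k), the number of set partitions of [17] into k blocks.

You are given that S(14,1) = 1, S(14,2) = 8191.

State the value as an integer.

65535

r15: T_15,1=1×1+0=1; T_15,2=2×8191+1=16383
r16: T_16,1=1×1+0=1; T_16,2=2×16383+1=32767
r17: T_17,2=2×32767+1=65535
Read S(17,2) = 65535.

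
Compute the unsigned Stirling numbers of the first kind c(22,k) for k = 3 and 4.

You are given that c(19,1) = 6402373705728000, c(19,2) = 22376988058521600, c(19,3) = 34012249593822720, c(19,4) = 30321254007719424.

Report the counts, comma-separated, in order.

[20] T[20,1]:19*6402373705728000+0=121645100408832000 · T[20,2]:19*22376988058521600+6402373705728000=431565146817638400 · T[20,3]:19*34012249593822720+22376988058521600=668609730341153280 · T[20,4]:19*30321254007719424+34012249593822720=610116075740491776
[21] T[21,2]:20*431565146817638400+121645100408832000=8752948036761600000 · T[21,3]:20*668609730341153280+431565146817638400=13803759753640704000 · T[21,4]:20*610116075740491776+668609730341153280=12870931245150988800
[22] T[22,3]:21*13803759753640704000+8752948036761600000=298631902863216384000 · T[22,4]:21*12870931245150988800+13803759753640704000=284093315901811468800
Read c(22,3) = 298631902863216384000, c(22,4) = 284093315901811468800.

298631902863216384000, 284093315901811468800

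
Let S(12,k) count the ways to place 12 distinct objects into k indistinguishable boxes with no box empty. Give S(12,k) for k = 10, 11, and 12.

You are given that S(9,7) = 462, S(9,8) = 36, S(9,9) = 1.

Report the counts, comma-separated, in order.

@10  (10,8):36·8+462→750, (10,9):1·9+36→45, (10,10):0·10+1→1
@11  (11,9):45·9+750→1155, (11,10):1·10+45→55, (11,11):0·11+1→1
@12  (12,10):55·10+1155→1705, (12,11):1·11+55→66, (12,12):0·12+1→1
Read S(12,10) = 1705, S(12,11) = 66, S(12,12) = 1.

1705, 66, 1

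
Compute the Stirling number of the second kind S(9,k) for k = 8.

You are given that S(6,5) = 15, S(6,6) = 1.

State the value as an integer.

36

i=7: T(7,6)=15+6·1=21 | T(7,7)=1+7·0=1
i=8: T(8,7)=21+7·1=28 | T(8,8)=1+8·0=1
i=9: T(9,8)=28+8·1=36
Read S(9,8) = 36.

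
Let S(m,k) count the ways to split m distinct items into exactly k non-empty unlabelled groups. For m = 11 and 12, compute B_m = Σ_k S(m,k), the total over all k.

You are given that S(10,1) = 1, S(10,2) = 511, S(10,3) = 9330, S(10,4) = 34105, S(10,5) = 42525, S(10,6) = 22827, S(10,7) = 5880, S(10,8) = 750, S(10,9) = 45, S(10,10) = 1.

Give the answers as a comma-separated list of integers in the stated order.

i=11: T(11,1)=0+1·1=1 | T(11,2)=1+2·511=1023 | T(11,3)=511+3·9330=28501 | T(11,4)=9330+4·34105=145750 | T(11,5)=34105+5·42525=246730 | T(11,6)=42525+6·22827=179487 | T(11,7)=22827+7·5880=63987 | T(11,8)=5880+8·750=11880 | T(11,9)=750+9·45=1155 | T(11,10)=45+10·1=55 | T(11,11)=1+11·0=1
i=12: T(12,1)=0+1·1=1 | T(12,2)=1+2·1023=2047 | T(12,3)=1023+3·28501=86526 | T(12,4)=28501+4·145750=611501 | T(12,5)=145750+5·246730=1379400 | T(12,6)=246730+6·179487=1323652 | T(12,7)=179487+7·63987=627396 | T(12,8)=63987+8·11880=159027 | T(12,9)=11880+9·1155=22275 | T(12,10)=1155+10·55=1705 | T(12,11)=55+11·1=66 | T(12,12)=1+12·0=1
B_11 = ΣS(11,k) = 1+1023+28501+145750+246730+179487+63987+11880+1155+55+1 = 678570
B_12 = ΣS(12,k) = 1+2047+86526+611501+1379400+1323652+627396+159027+22275+1705+66+1 = 4213597

678570, 4213597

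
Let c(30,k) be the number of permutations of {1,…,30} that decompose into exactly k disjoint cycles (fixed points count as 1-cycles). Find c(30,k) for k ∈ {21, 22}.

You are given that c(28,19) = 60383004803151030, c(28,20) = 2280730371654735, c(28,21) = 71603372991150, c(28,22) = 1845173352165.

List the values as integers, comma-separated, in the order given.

[29] T[29,20]:28*2280730371654735+60383004803151030=124243455209483610 · T[29,21]:28*71603372991150+2280730371654735=4285624815406935 · T[29,22]:28*1845173352165+71603372991150=123268226851770
[30] T[30,21]:29*4285624815406935+124243455209483610=248526574856284725 · T[30,22]:29*123268226851770+4285624815406935=7860403394108265
Read c(30,21) = 248526574856284725, c(30,22) = 7860403394108265.

248526574856284725, 7860403394108265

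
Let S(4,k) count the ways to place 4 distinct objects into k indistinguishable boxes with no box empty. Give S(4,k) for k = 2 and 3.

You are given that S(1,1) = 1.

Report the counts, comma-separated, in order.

7, 6

row 2: T[2][1]=1·1+0=1  T[2][2]=2·0+1=1
row 3: T[3][1]=1·1+0=1  T[3][2]=2·1+1=3  T[3][3]=3·0+1=1
row 4: T[4][2]=2·3+1=7  T[4][3]=3·1+3=6
Read S(4,2) = 7, S(4,3) = 6.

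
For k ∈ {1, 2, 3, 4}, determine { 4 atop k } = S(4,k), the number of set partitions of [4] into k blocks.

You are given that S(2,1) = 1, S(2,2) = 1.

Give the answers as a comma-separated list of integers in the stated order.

1, 7, 6, 1

@3  (3,1):1·1+0→1, (3,2):1·2+1→3, (3,3):0·3+1→1
@4  (4,1):1·1+0→1, (4,2):3·2+1→7, (4,3):1·3+3→6, (4,4):0·4+1→1
Read S(4,1) = 1, S(4,2) = 7, S(4,3) = 6, S(4,4) = 1.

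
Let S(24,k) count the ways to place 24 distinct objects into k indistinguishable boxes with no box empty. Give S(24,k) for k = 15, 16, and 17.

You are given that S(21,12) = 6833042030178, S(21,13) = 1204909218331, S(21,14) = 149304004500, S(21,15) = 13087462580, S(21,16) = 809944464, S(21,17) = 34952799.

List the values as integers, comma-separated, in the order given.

195820242247080, 20677182465555, 1610949936915

[22] T[22,13]:13*1204909218331+6833042030178=22496861868481 · T[22,14]:14*149304004500+1204909218331=3295165281331 · T[22,15]:15*13087462580+149304004500=345615943200 · T[22,16]:16*809944464+13087462580=26046574004 · T[22,17]:17*34952799+809944464=1404142047
[23] T[23,14]:14*3295165281331+22496861868481=68629175807115 · T[23,15]:15*345615943200+3295165281331=8479404429331 · T[23,16]:16*26046574004+345615943200=762361127264 · T[23,17]:17*1404142047+26046574004=49916988803
[24] T[24,15]:15*8479404429331+68629175807115=195820242247080 · T[24,16]:16*762361127264+8479404429331=20677182465555 · T[24,17]:17*49916988803+762361127264=1610949936915
Read S(24,15) = 195820242247080, S(24,16) = 20677182465555, S(24,17) = 1610949936915.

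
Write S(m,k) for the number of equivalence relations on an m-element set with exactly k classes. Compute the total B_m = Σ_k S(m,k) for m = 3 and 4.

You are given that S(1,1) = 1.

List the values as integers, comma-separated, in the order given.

5, 15

[2] T[2,1]:1*1+0=1 · T[2,2]:2*0+1=1
[3] T[3,1]:1*1+0=1 · T[3,2]:2*1+1=3 · T[3,3]:3*0+1=1
[4] T[4,1]:1*1+0=1 · T[4,2]:2*3+1=7 · T[4,3]:3*1+3=6 · T[4,4]:4*0+1=1
B_3 = ΣS(3,k) = 1+3+1 = 5
B_4 = ΣS(4,k) = 1+7+6+1 = 15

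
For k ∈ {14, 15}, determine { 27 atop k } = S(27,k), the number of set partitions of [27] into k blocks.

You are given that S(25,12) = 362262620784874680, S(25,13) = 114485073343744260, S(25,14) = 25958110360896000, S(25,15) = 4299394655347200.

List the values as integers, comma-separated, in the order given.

8541149231801585700, 1834634071262848260

r26: T_26,13=13×114485073343744260+362262620784874680=1850568574253550060; T_26,14=14×25958110360896000+114485073343744260=477898618396288260; T_26,15=15×4299394655347200+25958110360896000=90449030191104000
r27: T_27,14=14×477898618396288260+1850568574253550060=8541149231801585700; T_27,15=15×90449030191104000+477898618396288260=1834634071262848260
Read S(27,14) = 8541149231801585700, S(27,15) = 1834634071262848260.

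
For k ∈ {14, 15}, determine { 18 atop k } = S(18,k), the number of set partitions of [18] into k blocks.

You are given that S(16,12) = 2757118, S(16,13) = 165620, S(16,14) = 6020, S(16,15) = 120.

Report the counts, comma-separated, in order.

8408778, 367200

@17  (17,13):165620·13+2757118→4910178, (17,14):6020·14+165620→249900, (17,15):120·15+6020→7820
@18  (18,14):249900·14+4910178→8408778, (18,15):7820·15+249900→367200
Read S(18,14) = 8408778, S(18,15) = 367200.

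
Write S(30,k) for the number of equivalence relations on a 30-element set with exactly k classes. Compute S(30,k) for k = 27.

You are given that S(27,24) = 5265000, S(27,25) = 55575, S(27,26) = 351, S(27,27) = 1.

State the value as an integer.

10359090

i=28: T(28,25)=5265000+25·55575=6654375 | T(28,26)=55575+26·351=64701 | T(28,27)=351+27·1=378
i=29: T(29,26)=6654375+26·64701=8336601 | T(29,27)=64701+27·378=74907
i=30: T(30,27)=8336601+27·74907=10359090
Read S(30,27) = 10359090.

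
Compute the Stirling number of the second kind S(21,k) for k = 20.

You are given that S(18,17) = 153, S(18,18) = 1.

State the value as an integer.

r19: T_19,18=18×1+153=171; T_19,19=19×0+1=1
r20: T_20,19=19×1+171=190; T_20,20=20×0+1=1
r21: T_21,20=20×1+190=210
Read S(21,20) = 210.

210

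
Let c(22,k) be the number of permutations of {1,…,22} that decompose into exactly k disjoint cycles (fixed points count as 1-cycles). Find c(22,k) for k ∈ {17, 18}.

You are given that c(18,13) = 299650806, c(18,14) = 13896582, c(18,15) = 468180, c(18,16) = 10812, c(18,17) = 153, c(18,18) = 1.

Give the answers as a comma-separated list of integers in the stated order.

row 19: T[19][14]=18·13896582+299650806=549789282  T[19][15]=18·468180+13896582=22323822  T[19][16]=18·10812+468180=662796  T[19][17]=18·153+10812=13566  T[19][18]=18·1+153=171
row 20: T[20][15]=19·22323822+549789282=973941900  T[20][16]=19·662796+22323822=34916946  T[20][17]=19·13566+662796=920550  T[20][18]=19·171+13566=16815
row 21: T[21][16]=20·34916946+973941900=1672280820  T[21][17]=20·920550+34916946=53327946  T[21][18]=20·16815+920550=1256850
row 22: T[22][17]=21·53327946+1672280820=2792167686  T[22][18]=21·1256850+53327946=79721796
Read c(22,17) = 2792167686, c(22,18) = 79721796.

2792167686, 79721796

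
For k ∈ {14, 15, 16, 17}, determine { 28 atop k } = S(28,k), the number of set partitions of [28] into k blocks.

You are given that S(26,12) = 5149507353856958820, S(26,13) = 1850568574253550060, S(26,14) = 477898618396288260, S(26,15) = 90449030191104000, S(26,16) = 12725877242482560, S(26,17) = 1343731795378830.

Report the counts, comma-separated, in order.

@27  (27,13):1850568574253550060·13+5149507353856958820→29206898819153109600, (27,14):477898618396288260·14+1850568574253550060→8541149231801585700, (27,15):90449030191104000·15+477898618396288260→1834634071262848260, (27,16):12725877242482560·16+90449030191104000→294063066070824960, (27,17):1343731795378830·17+12725877242482560→35569317763922670
@28  (28,14):8541149231801585700·14+29206898819153109600→148782988064375309400, (28,15):1834634071262848260·15+8541149231801585700→36060660300744309600, (28,16):294063066070824960·16+1834634071262848260→6539643128396047620, (28,17):35569317763922670·17+294063066070824960→898741468057510350
Read S(28,14) = 148782988064375309400, S(28,15) = 36060660300744309600, S(28,16) = 6539643128396047620, S(28,17) = 898741468057510350.

148782988064375309400, 36060660300744309600, 6539643128396047620, 898741468057510350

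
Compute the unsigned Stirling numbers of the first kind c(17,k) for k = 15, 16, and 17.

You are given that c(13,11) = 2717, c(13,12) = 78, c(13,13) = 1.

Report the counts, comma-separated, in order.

[14] T[14,12]:13*78+2717=3731 · T[14,13]:13*1+78=91 · T[14,14]:13*0+1=1
[15] T[15,13]:14*91+3731=5005 · T[15,14]:14*1+91=105 · T[15,15]:14*0+1=1
[16] T[16,14]:15*105+5005=6580 · T[16,15]:15*1+105=120 · T[16,16]:15*0+1=1
[17] T[17,15]:16*120+6580=8500 · T[17,16]:16*1+120=136 · T[17,17]:16*0+1=1
Read c(17,15) = 8500, c(17,16) = 136, c(17,17) = 1.

8500, 136, 1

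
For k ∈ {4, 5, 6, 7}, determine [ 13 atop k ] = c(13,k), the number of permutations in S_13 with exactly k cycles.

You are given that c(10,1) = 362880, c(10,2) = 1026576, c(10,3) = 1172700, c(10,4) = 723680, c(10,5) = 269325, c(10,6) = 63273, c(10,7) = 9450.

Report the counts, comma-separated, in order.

1414014888, 657206836, 206070150, 44990231

i=11: T(11,2)=362880+10·1026576=10628640 | T(11,3)=1026576+10·1172700=12753576 | T(11,4)=1172700+10·723680=8409500 | T(11,5)=723680+10·269325=3416930 | T(11,6)=269325+10·63273=902055 | T(11,7)=63273+10·9450=157773
i=12: T(12,3)=10628640+11·12753576=150917976 | T(12,4)=12753576+11·8409500=105258076 | T(12,5)=8409500+11·3416930=45995730 | T(12,6)=3416930+11·902055=13339535 | T(12,7)=902055+11·157773=2637558
i=13: T(13,4)=150917976+12·105258076=1414014888 | T(13,5)=105258076+12·45995730=657206836 | T(13,6)=45995730+12·13339535=206070150 | T(13,7)=13339535+12·2637558=44990231
Read c(13,4) = 1414014888, c(13,5) = 657206836, c(13,6) = 206070150, c(13,7) = 44990231.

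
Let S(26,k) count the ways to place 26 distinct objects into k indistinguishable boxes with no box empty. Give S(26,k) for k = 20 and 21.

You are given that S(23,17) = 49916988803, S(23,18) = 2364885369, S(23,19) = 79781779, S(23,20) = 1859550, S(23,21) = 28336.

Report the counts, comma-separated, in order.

290622864675, 9759104355

r24: T_24,18=18×2364885369+49916988803=92484925445; T_24,19=19×79781779+2364885369=3880739170; T_24,20=20×1859550+79781779=116972779; T_24,21=21×28336+1859550=2454606
r25: T_25,19=19×3880739170+92484925445=166218969675; T_25,20=20×116972779+3880739170=6220194750; T_25,21=21×2454606+116972779=168519505
r26: T_26,20=20×6220194750+166218969675=290622864675; T_26,21=21×168519505+6220194750=9759104355
Read S(26,20) = 290622864675, S(26,21) = 9759104355.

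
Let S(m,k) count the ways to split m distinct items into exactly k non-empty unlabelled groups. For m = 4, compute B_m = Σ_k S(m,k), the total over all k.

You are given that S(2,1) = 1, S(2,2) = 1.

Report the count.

15

i=3: T(3,1)=0+1·1=1 | T(3,2)=1+2·1=3 | T(3,3)=1+3·0=1
i=4: T(4,1)=0+1·1=1 | T(4,2)=1+2·3=7 | T(4,3)=3+3·1=6 | T(4,4)=1+4·0=1
B_4 = ΣS(4,k) = 1+7+6+1 = 15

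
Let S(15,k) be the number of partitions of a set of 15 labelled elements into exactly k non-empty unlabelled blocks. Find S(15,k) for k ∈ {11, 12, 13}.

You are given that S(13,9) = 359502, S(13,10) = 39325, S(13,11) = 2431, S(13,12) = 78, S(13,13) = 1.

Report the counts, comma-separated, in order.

i=14: T(14,10)=359502+10·39325=752752 | T(14,11)=39325+11·2431=66066 | T(14,12)=2431+12·78=3367 | T(14,13)=78+13·1=91
i=15: T(15,11)=752752+11·66066=1479478 | T(15,12)=66066+12·3367=106470 | T(15,13)=3367+13·91=4550
Read S(15,11) = 1479478, S(15,12) = 106470, S(15,13) = 4550.

1479478, 106470, 4550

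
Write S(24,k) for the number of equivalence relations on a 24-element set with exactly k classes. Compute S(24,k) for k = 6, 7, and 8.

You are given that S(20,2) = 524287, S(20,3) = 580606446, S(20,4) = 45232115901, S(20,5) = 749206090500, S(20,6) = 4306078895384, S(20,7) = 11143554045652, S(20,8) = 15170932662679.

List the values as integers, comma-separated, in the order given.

@21  (21,3):580606446·3+524287→1742343625, (21,4):45232115901·4+580606446→181509070050, (21,5):749206090500·5+45232115901→3791262568401, (21,6):4306078895384·6+749206090500→26585679462804, (21,7):11143554045652·7+4306078895384→82310957214948, (21,8):15170932662679·8+11143554045652→132511015347084
@22  (22,4):181509070050·4+1742343625→727778623825, (22,5):3791262568401·5+181509070050→19137821912055, (22,6):26585679462804·6+3791262568401→163305339345225, (22,7):82310957214948·7+26585679462804→602762379967440, (22,8):132511015347084·8+82310957214948→1142399079991620
@23  (23,5):19137821912055·5+727778623825→96416888184100, (23,6):163305339345225·6+19137821912055→998969857983405, (23,7):602762379967440·7+163305339345225→4382641999117305, (23,8):1142399079991620·8+602762379967440→9741955019900400
@24  (24,6):998969857983405·6+96416888184100→6090236036084530, (24,7):4382641999117305·7+998969857983405→31677463851804540, (24,8):9741955019900400·8+4382641999117305→82318282158320505
Read S(24,6) = 6090236036084530, S(24,7) = 31677463851804540, S(24,8) = 82318282158320505.

6090236036084530, 31677463851804540, 82318282158320505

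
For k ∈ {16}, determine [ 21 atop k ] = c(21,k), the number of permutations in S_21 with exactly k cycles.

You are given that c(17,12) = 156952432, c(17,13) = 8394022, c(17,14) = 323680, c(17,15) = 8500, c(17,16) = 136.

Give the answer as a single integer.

i=18: T(18,13)=156952432+17·8394022=299650806 | T(18,14)=8394022+17·323680=13896582 | T(18,15)=323680+17·8500=468180 | T(18,16)=8500+17·136=10812
i=19: T(19,14)=299650806+18·13896582=549789282 | T(19,15)=13896582+18·468180=22323822 | T(19,16)=468180+18·10812=662796
i=20: T(20,15)=549789282+19·22323822=973941900 | T(20,16)=22323822+19·662796=34916946
i=21: T(21,16)=973941900+20·34916946=1672280820
Read c(21,16) = 1672280820.

1672280820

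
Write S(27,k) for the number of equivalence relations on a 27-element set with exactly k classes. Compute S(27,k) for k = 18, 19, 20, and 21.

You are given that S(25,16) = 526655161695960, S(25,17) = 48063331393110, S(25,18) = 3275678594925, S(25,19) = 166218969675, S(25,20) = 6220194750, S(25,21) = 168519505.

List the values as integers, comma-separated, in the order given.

3270191625210510, 229268487458010, 12246296312250, 495564056130

i=26: T(26,17)=526655161695960+17·48063331393110=1343731795378830 | T(26,18)=48063331393110+18·3275678594925=107025546101760 | T(26,19)=3275678594925+19·166218969675=6433839018750 | T(26,20)=166218969675+20·6220194750=290622864675 | T(26,21)=6220194750+21·168519505=9759104355
i=27: T(27,18)=1343731795378830+18·107025546101760=3270191625210510 | T(27,19)=107025546101760+19·6433839018750=229268487458010 | T(27,20)=6433839018750+20·290622864675=12246296312250 | T(27,21)=290622864675+21·9759104355=495564056130
Read S(27,18) = 3270191625210510, S(27,19) = 229268487458010, S(27,20) = 12246296312250, S(27,21) = 495564056130.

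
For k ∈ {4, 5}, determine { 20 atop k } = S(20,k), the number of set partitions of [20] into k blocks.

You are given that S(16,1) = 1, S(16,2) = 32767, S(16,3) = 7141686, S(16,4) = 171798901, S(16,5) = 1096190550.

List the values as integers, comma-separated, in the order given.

[17] T[17,1]:1*1+0=1 · T[17,2]:2*32767+1=65535 · T[17,3]:3*7141686+32767=21457825 · T[17,4]:4*171798901+7141686=694337290 · T[17,5]:5*1096190550+171798901=5652751651
[18] T[18,2]:2*65535+1=131071 · T[18,3]:3*21457825+65535=64439010 · T[18,4]:4*694337290+21457825=2798806985 · T[18,5]:5*5652751651+694337290=28958095545
[19] T[19,3]:3*64439010+131071=193448101 · T[19,4]:4*2798806985+64439010=11259666950 · T[19,5]:5*28958095545+2798806985=147589284710
[20] T[20,4]:4*11259666950+193448101=45232115901 · T[20,5]:5*147589284710+11259666950=749206090500
Read S(20,4) = 45232115901, S(20,5) = 749206090500.

45232115901, 749206090500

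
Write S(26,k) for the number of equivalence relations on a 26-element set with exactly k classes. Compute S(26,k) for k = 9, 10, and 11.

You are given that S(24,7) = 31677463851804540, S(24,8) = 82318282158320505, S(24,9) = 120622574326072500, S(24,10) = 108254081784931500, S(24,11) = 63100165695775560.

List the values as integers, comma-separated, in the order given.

11201516780955125625, 13199555372846848005, 10029078340998476760

i=25: T(25,8)=31677463851804540+8·82318282158320505=690223721118368580 | T(25,9)=82318282158320505+9·120622574326072500=1167921451092973005 | T(25,10)=120622574326072500+10·108254081784931500=1203163392175387500 | T(25,11)=108254081784931500+11·63100165695775560=802355904438462660
i=26: T(26,9)=690223721118368580+9·1167921451092973005=11201516780955125625 | T(26,10)=1167921451092973005+10·1203163392175387500=13199555372846848005 | T(26,11)=1203163392175387500+11·802355904438462660=10029078340998476760
Read S(26,9) = 11201516780955125625, S(26,10) = 13199555372846848005, S(26,11) = 10029078340998476760.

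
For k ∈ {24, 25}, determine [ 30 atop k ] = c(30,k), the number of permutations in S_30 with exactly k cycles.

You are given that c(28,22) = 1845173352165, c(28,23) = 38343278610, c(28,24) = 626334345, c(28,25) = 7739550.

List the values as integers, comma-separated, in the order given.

r29: T_29,23=28×38343278610+1845173352165=2918785153245; T_29,24=28×626334345+38343278610=55880640270; T_29,25=28×7739550+626334345=843041745
r30: T_30,24=29×55880640270+2918785153245=4539323721075; T_30,25=29×843041745+55880640270=80328850875
Read c(30,24) = 4539323721075, c(30,25) = 80328850875.

4539323721075, 80328850875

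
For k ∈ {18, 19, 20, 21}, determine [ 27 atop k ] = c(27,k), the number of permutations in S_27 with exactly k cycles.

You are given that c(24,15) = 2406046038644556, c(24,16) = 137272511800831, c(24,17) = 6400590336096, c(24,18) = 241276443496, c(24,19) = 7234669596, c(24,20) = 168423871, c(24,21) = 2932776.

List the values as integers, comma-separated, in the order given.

28460103232088385, 1182329687817135, 40681506808800, 1145254303050

[25] T[25,16]:24*137272511800831+2406046038644556=5700586321864500 · T[25,17]:24*6400590336096+137272511800831=290886679867135 · T[25,18]:24*241276443496+6400590336096=12191224980000 · T[25,19]:24*7234669596+241276443496=414908513800 · T[25,20]:24*168423871+7234669596=11276842500 · T[25,21]:24*2932776+168423871=238810495
[26] T[26,17]:25*290886679867135+5700586321864500=12972753318542875 · T[26,18]:25*12191224980000+290886679867135=595667304367135 · T[26,19]:25*414908513800+12191224980000=22563937825000 · T[26,20]:25*11276842500+414908513800=696829576300 · T[26,21]:25*238810495+11276842500=17247104875
[27] T[27,18]:26*595667304367135+12972753318542875=28460103232088385 · T[27,19]:26*22563937825000+595667304367135=1182329687817135 · T[27,20]:26*696829576300+22563937825000=40681506808800 · T[27,21]:26*17247104875+696829576300=1145254303050
Read c(27,18) = 28460103232088385, c(27,19) = 1182329687817135, c(27,20) = 40681506808800, c(27,21) = 1145254303050.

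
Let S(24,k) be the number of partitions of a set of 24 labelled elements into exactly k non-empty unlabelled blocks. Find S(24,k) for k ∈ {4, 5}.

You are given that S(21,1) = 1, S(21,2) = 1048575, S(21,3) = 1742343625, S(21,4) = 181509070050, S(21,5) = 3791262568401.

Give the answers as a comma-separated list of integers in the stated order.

11681056634501, 485000783495250

i=22: T(22,2)=1+2·1048575=2097151 | T(22,3)=1048575+3·1742343625=5228079450 | T(22,4)=1742343625+4·181509070050=727778623825 | T(22,5)=181509070050+5·3791262568401=19137821912055
i=23: T(23,3)=2097151+3·5228079450=15686335501 | T(23,4)=5228079450+4·727778623825=2916342574750 | T(23,5)=727778623825+5·19137821912055=96416888184100
i=24: T(24,4)=15686335501+4·2916342574750=11681056634501 | T(24,5)=2916342574750+5·96416888184100=485000783495250
Read S(24,4) = 11681056634501, S(24,5) = 485000783495250.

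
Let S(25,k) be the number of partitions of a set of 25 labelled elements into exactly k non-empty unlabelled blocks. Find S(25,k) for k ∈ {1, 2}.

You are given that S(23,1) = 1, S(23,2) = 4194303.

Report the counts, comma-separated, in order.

1, 16777215

i=24: T(24,1)=0+1·1=1 | T(24,2)=1+2·4194303=8388607
i=25: T(25,1)=0+1·1=1 | T(25,2)=1+2·8388607=16777215
Read S(25,1) = 1, S(25,2) = 16777215.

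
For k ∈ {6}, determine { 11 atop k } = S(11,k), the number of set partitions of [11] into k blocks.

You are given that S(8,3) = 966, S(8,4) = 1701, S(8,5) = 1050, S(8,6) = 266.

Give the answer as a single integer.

179487

@9  (9,4):1701·4+966→7770, (9,5):1050·5+1701→6951, (9,6):266·6+1050→2646
@10  (10,5):6951·5+7770→42525, (10,6):2646·6+6951→22827
@11  (11,6):22827·6+42525→179487
Read S(11,6) = 179487.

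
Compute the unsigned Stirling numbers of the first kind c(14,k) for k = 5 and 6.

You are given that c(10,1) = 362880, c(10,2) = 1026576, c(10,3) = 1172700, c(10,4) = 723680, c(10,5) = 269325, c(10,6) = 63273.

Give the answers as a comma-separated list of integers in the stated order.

i=11: T(11,2)=362880+10·1026576=10628640 | T(11,3)=1026576+10·1172700=12753576 | T(11,4)=1172700+10·723680=8409500 | T(11,5)=723680+10·269325=3416930 | T(11,6)=269325+10·63273=902055
i=12: T(12,3)=10628640+11·12753576=150917976 | T(12,4)=12753576+11·8409500=105258076 | T(12,5)=8409500+11·3416930=45995730 | T(12,6)=3416930+11·902055=13339535
i=13: T(13,4)=150917976+12·105258076=1414014888 | T(13,5)=105258076+12·45995730=657206836 | T(13,6)=45995730+12·13339535=206070150
i=14: T(14,5)=1414014888+13·657206836=9957703756 | T(14,6)=657206836+13·206070150=3336118786
Read c(14,5) = 9957703756, c(14,6) = 3336118786.

9957703756, 3336118786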